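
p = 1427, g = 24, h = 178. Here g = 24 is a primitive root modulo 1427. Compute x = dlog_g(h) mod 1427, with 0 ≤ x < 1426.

362

Baby-step giant-step with m = ceil(sqrt(1426)) = 38.
Baby table (24^j mod 1427 for j=0..37):
  0:1  1:24  2:576  3:981  4:712  5:1391  6:563  7:669
  8:359  9:54  10:1296  11:1137  12:175  13:1346  14:910  15:435
  16:451  17:835  18:62  19:61  20:37  21:888  22:1334  23:622
  24:658  25:95  26:853  27:494  28:440  29:571  30:861  31:686
  32:767  33:1284  34:849  35:398  36:990  37:928
Giant step factor: 24^(-38) ≡ 925 (mod 1427).
Scan 178·925^i mod 1427 for i = 0, 1, …:
  i=0: 178   i=1: 545   i=2: 394   i=3: 565
  i=4: 343   i=5: 481   i=6: 1128   i=7: 263
  i=8: 685   i=9: 37
Match at i=9, j=20: x = 9·38 + 20 = 362.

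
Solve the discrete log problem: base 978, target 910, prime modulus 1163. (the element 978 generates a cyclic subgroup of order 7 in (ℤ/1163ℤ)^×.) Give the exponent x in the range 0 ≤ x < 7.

3

Successive powers of 978 modulo 1163:
  978^0=1  978^1=978  978^2=498  978^3=910
So 978^3 ≡ 910 (mod 1163), giving x = 3.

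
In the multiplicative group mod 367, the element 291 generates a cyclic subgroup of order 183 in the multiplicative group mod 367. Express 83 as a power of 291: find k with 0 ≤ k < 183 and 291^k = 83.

61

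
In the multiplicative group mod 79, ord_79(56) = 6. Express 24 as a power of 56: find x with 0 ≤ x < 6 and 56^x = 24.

5

Successive powers of 56 modulo 79:
  56^0=1  56^1=56  56^2=55  56^3=78  56^4=23  56^5=24
So 56^5 ≡ 24 (mod 79), giving x = 5.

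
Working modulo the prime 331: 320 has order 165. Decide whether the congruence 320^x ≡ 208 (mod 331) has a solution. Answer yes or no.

no

208 ∈ ⟨320⟩ iff 208^165 ≡ 1 (mod 331), since |⟨320⟩| = 165.
208^165 mod 331 = 330.
Since 330 ≠ 1, 208 does not lie in the subgroup.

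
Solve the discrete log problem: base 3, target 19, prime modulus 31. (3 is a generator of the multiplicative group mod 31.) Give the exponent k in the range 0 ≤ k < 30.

Successive powers of 3 modulo 31:
  3^0=1  3^1=3  3^2=9  3^3=27  3^4=19
So 3^4 ≡ 19 (mod 31), giving k = 4.

4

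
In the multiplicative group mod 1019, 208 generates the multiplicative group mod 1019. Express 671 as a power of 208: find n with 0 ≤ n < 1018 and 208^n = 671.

Baby-step giant-step with m = ceil(sqrt(1018)) = 32.
Baby table (208^j mod 1019 for j=0..31):
  0:1  1:208  2:466  3:123  4:109  5:254  6:863  7:160
  8:672  9:173  10:319  11:117  12:899  13:515  14:125  15:525
  16:167  17:90  18:378  19:161  20:880  21:639  22:442  23:226
  24:134  25:359  26:285  27:178  28:340  29:409  30:495  31:41
Giant step factor: 208^(-32) ≡ 187 (mod 1019).
Scan 671·187^i mod 1019 for i = 0, 1, …:
  i=0: 671   i=1: 140   i=2: 705   i=3: 384
  i=4: 478   i=5: 733   i=6: 525
Match at i=6, j=15: n = 6·32 + 15 = 207.

207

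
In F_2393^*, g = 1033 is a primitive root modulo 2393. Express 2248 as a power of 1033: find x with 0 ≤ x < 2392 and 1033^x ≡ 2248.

Baby-step giant-step with m = ceil(sqrt(2392)) = 49.
Baby table (1033^j mod 2393 for j=0..48):
  0:1  1:1033  2:2204  3:989  4:2219  5:2126  6:1777  7:210
  8:1560  9:991  10:1892  11:1748  12:1362  13:2255  14:1026  15:2152
  16:2312  17:82  18:951  19:1253  20:2129  21:90  22:2036  23:2134
  24:469  25:1091  26:2293  27:1992  28:2149  29:1606  30:649  31:377
  32:1775  33:537  34:1938  35:1406  36:2240  37:2282  38:201  39:1835
  40:299  41:170  42:921  43:1372  44:620  45:1529  46:77  47:572
  48:2198
Giant step factor: 1033^(-49) ≡ 198 (mod 2393).
Scan 2248·198^i mod 2393 for i = 0, 1, …:
  i=0: 2248   i=1: 6   i=2: 1188   i=3: 710
  i=4: 1786   i=5: 1857   i=6: 1557   i=7: 1982
  i=8: 2377   i=9: 1618     …   i=46: 274
  i=47: 1606
Match at i=47, j=29: x = 47·49 + 29 = 2332.

2332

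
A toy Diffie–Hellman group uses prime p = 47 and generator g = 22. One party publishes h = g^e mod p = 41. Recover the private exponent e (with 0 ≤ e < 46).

19

Successive powers of 22 modulo 47:
  22^0=1  22^1=22  22^2=14  22^3=26  22^4=8  22^5=35
  22^6=18  22^7=20  22^8=17  22^9=45  22^10=3  22^11=19
  22^12=42  22^13=31  22^14=24  22^15=11  22^16=7  22^17=13
  22^18=4  22^19=41
So 22^19 ≡ 41 (mod 47), giving e = 19.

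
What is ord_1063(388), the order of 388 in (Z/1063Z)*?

The order of 388 must divide p − 1 = 1062 = 2 · 3^2 · 59.
Divisors: 1, 2, 3, 6, 9, 18, 59, 118, 177, 354, 531, 1062.
Check each in increasing order: 388^1 ≡ 388;  388^2 ≡ 661;  388^3 ≡ 285;  388^6 ≡ 437;  388^9 ≡ 174;  388^18 ≡ 512;  388^59 ≡ 1.
Smallest exponent giving 1 is 59.

59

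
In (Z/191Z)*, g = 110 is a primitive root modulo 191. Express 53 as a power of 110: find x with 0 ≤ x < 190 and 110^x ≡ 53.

51

Baby-step giant-step with m = ceil(sqrt(190)) = 14.
Baby table (110^j mod 191 for j=0..13):
  0:1  1:110  2:67  3:112  4:96  5:55  6:129  7:56
  8:48  9:123  10:160  11:28  12:24  13:157
Giant step factor: 110^(-14) ≡ 117 (mod 191).
Scan 53·117^i mod 191 for i = 0, 1, …:
  i=0: 53   i=1: 89   i=2: 99   i=3: 123
Match at i=3, j=9: x = 3·14 + 9 = 51.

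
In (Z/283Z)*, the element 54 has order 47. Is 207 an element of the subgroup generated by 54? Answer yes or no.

207 ∈ ⟨54⟩ iff 207^47 ≡ 1 (mod 283), since |⟨54⟩| = 47.
207^47 mod 283 = 1.
Since 1 = 1, 207 lies in the subgroup.

yes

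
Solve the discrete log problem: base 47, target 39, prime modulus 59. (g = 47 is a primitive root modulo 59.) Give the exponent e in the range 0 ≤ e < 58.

47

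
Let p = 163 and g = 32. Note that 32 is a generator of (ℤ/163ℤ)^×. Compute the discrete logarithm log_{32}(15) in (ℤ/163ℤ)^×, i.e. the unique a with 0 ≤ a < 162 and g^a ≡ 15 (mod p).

88

Baby-step giant-step with m = ceil(sqrt(162)) = 13.
Baby table (32^j mod 163 for j=0..12):
  0:1  1:32  2:46  3:5  4:160  5:67  6:25  7:148
  8:9  9:125  10:88  11:45  12:136
Giant step factor: 32^(-13) ≡ 153 (mod 163).
Scan 15·153^i mod 163 for i = 0, 1, …:
  i=0: 15   i=1: 13   i=2: 33   i=3: 159
  i=4: 40   i=5: 89   i=6: 88
Match at i=6, j=10: a = 6·13 + 10 = 88.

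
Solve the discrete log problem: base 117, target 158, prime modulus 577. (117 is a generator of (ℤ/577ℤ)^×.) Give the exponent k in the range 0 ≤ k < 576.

205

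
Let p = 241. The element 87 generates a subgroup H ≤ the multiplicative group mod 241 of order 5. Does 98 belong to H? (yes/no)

⟨87⟩ has order 5; its elements mod 241 are {1, 87, 91, 98, 205}.
98 is in this set.

yes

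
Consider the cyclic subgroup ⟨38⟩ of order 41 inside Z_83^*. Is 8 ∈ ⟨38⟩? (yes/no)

no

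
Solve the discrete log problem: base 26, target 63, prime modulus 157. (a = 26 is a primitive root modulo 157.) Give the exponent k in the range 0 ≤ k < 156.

Baby-step giant-step with m = ceil(sqrt(156)) = 13.
Baby table (26^j mod 157 for j=0..12):
  0:1  1:26  2:48  3:149  4:106  5:87  6:64  7:94
  8:89  9:116  10:33  11:73  12:14
Giant step factor: 26^(-13) ≡ 22 (mod 157).
Scan 63·22^i mod 157 for i = 0, 1, …:
  i=0: 63   i=1: 130   i=2: 34   i=3: 120
  i=4: 128   i=5: 147   i=6: 94
Match at i=6, j=7: k = 6·13 + 7 = 85.

85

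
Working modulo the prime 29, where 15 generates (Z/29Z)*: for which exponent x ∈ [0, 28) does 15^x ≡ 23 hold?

Successive powers of 15 modulo 29:
  15^0=1  15^1=15  15^2=22  15^3=11  15^4=20  15^5=10
  15^6=5  15^7=17  15^8=23
So 15^8 ≡ 23 (mod 29), giving x = 8.

8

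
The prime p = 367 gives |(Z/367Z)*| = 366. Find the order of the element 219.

366

The order of 219 must divide p − 1 = 366 = 2 · 3 · 61.
Divisors: 1, 2, 3, 6, 61, 122, 183, 366.
Check each in increasing order: 219^1 ≡ 219;  219^2 ≡ 251;  219^3 ≡ 286;  219^6 ≡ 322;  219^61 ≡ 284;  219^122 ≡ 283;  219^183 ≡ 366;  219^366 ≡ 1.
Smallest exponent giving 1 is 366.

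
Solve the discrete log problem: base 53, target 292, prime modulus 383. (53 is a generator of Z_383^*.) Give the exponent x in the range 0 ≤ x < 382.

Baby-step giant-step with m = ceil(sqrt(382)) = 20.
Baby table (53^j mod 383 for j=0..19):
  0:1  1:53  2:128  3:273  4:298  5:91  6:227  7:158
  8:331  9:308  10:238  11:358  12:207  13:247  14:69  15:210
  16:23  17:70  18:263  19:151
Giant step factor: 53^(-20) ≡ 67 (mod 383).
Scan 292·67^i mod 383 for i = 0, 1, …:
  i=0: 292   i=1: 31   i=2: 162   i=3: 130
  i=4: 284   i=5: 261   i=6: 252   i=7: 32
  i=8: 229   i=9: 23
Match at i=9, j=16: x = 9·20 + 16 = 196.

196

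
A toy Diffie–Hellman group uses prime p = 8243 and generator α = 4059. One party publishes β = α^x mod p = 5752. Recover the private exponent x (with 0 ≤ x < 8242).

Baby-step giant-step with m = ceil(sqrt(8242)) = 91.
Baby table (4059^j mod 8243 for j=0..90):
  0:1  1:4059  2:5967  3:2119  4:3572  5:7554  6:5969  7:1994
  8:7263  9:3549  10:4870  11:616  12:2715  13:7537  14:2910  15:7714
  16:4212  17:526  18:97  19:6302  20:1789  21:7711  22:278  23:7354
  24:1983  25:3829  26:3856  27:6290  28:2539  29:2051  30:7822  31:5705
  32:2008  33:6388  34:4657  35:1564  36:1166  37:1312  38:430  39:6097
  40:2237  41:4440  42:2762  43:478  44:3097  45:148  46:7236  47:1115
  48:378  49:1104  50:5187  51:1411  52:6607  53:3334  54:5943  55:3619
  56:495  57:6156  58:2671  59:2044  60:4138  61:5151  62:3661  63:6113
  64:1237  65:996  66:3694  67:8172  68:316  69:4979  70:6168  71:1921
  72:7704  73:4837  74:6800  75:3636  76:3554  77:436  78:5722  79:5067
  80:668  81:7708  82:4587  83:5939  84:3869  85:1356  86:5923  87:4869
  88:4800  89:4991  90:5418
Giant step factor: 4059^(-91) ≡ 386 (mod 8243).
Scan 5752·386^i mod 8243 for i = 0, 1, …:
  i=0: 5752   i=1: 2905   i=2: 282   i=3: 1693
  i=4: 2301   i=5: 6185   i=6: 5183   i=7: 5832
  i=8: 813   i=9: 584     …   i=24: 2016
  i=25: 3334
Match at i=25, j=53: x = 25·91 + 53 = 2328.

2328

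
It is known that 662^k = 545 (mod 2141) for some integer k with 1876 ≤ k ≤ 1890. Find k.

Compute 662^1876 mod 2141 = 1306, then multiply by 662 repeatedly:
  662^1876=1306  662^1877=1749  662^1878=1698  662^1879=51  662^1880=1647
  662^1881=545
Found 545 at exponent 1881.

1881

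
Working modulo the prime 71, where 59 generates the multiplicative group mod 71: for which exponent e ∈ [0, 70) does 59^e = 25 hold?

Baby-step giant-step with m = ceil(sqrt(70)) = 9.
Baby table (59^j mod 71 for j=0..8):
  0:1  1:59  2:2  3:47  4:4  5:23  6:8  7:46
  8:16
Giant step factor: 59^(-9) ≡ 44 (mod 71).
Scan 25·44^i mod 71 for i = 0, 1, …:
  i=0: 25   i=1: 35   i=2: 49   i=3: 26
  i=4: 8
Match at i=4, j=6: e = 4·9 + 6 = 42.

42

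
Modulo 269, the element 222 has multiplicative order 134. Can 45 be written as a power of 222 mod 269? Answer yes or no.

45 ∈ ⟨222⟩ iff 45^134 ≡ 1 (mod 269), since |⟨222⟩| = 134.
45^134 mod 269 = 1.
Since 1 = 1, 45 lies in the subgroup.

yes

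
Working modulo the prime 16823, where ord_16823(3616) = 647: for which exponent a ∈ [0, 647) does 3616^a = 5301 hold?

Baby-step giant-step with m = ceil(sqrt(647)) = 26.
Baby table (3616^j mod 16823 for j=0..25):
  0:1  1:3616  2:3985  3:9272  4:16136  5:5612  6:4454  7:6053
  8:925  9:13846  10:1888  11:13693  12:3799  13:9616  14:15138  15:13789
  16:14475  17:5247  18:13631  19:15129  20:14891  21:12256  22:5914  23:2991
  24:15090  25:8451
Giant step factor: 3616^(-26) ≡ 5762 (mod 16823).
Scan 5301·5762^i mod 16823 for i = 0, 1, …:
  i=0: 5301   i=1: 10617   i=2: 6726   i=3: 11843
  i=4: 5278   i=5: 12675   i=6: 4707   i=7: 3058
  i=8: 6515   i=9: 7317     …   i=21: 14412
  i=22: 3616
Match at i=22, j=1: a = 22·26 + 1 = 573.

573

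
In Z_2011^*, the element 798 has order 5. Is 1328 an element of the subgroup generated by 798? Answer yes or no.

⟨798⟩ has order 5; its elements mod 2011 are {1, 798, 1328, 1948, 1958}.
1328 is in this set.

yes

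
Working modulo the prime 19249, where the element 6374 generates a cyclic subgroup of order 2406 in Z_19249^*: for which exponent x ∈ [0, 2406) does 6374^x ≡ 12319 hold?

360

Baby-step giant-step with m = ceil(sqrt(2406)) = 50.
Baby table (6374^j mod 19249 for j=0..49):
  0:1  1:6374  2:12486  3:10398  4:2545  5:14172  6:16020  7:14784
  8:9361  9:14363  10:1518  11:12734  12:12732  13:19233  14:13510  15:11963
  16:6873  17:17027  18:4236  19:13166  20:13693  21:4216  22:1180  23:14210
  24:7995  25:8027  26:256  27:14828  28:1082  29:5526  30:16303  31:9220
  32:1083  33:11900  34:9540  35:369  36:3628  37:6823  38:6311  39:15153
  40:12989  41:1937  42:7829  43:8638  44:6472  45:1921  46:2090  47:1352
  48:13345  49:18948
Giant step factor: 6374^(-50) ≡ 7245 (mod 19249).
Scan 12319·7245^i mod 19249 for i = 0, 1, …:
  i=0: 12319   i=1: 12791   i=2: 6109   i=3: 6254
  i=4: 17333   i=5: 16358   i=6: 16866   i=7: 1518
Match at i=7, j=10: x = 7·50 + 10 = 360.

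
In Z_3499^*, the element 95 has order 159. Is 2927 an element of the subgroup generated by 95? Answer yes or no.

no

2927 ∈ ⟨95⟩ iff 2927^159 ≡ 1 (mod 3499), since |⟨95⟩| = 159.
2927^159 mod 3499 = 3094.
Since 3094 ≠ 1, 2927 does not lie in the subgroup.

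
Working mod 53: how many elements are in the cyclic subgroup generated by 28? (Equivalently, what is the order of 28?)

The order of 28 must divide p − 1 = 52 = 2^2 · 13.
Divisors: 1, 2, 4, 13, 26, 52.
Check each in increasing order: 28^1 ≡ 28;  28^2 ≡ 42;  28^4 ≡ 15;  28^13 ≡ 1.
Smallest exponent giving 1 is 13.

13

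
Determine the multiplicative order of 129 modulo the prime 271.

The order of 129 must divide p − 1 = 270 = 2 · 3^3 · 5.
Divisors: 1, 2, 3, 5, 6, 9, 10, 15, 18, 27, 30, 45, 54, 90, 135, 270.
Check each in increasing order: 129^1 ≡ 129;  129^2 ≡ 110;  129^3 ≡ 98;  129^5 ≡ 211;  129^6 ≡ 119;  129^9 ≡ 9;  129^10 ≡ 77;  129^15 ≡ 258;  129^18 ≡ 81;  129^27 ≡ 187;  129^30 ≡ 169;  129^45 ≡ 242;  129^54 ≡ 10;  129^90 ≡ 28;  129^135 ≡ 1.
Smallest exponent giving 1 is 135.

135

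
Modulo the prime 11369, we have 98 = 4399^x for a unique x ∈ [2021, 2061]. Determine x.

2042

Compute 4399^2021 mod 11369 = 4304, then multiply by 4399 repeatedly:
  4399^2021=4304  4399^2022=3911  4399^2023=3192  4399^2024=893  4399^2025=6002
  4399^2026=3980  4399^2027=11129  4399^2028=1557  4399^2029=5105  4399^2030=3120
  4399^2031=2497  4399^2032=1849  4399^2033=4916  4399^2034=1646  4399^2035=10070
  4399^2036=4306  4399^2037=1340  4399^2038=5518  4399^2039=867  4399^2040=5318
  4399^2041=7849  4399^2042=98
Found 98 at exponent 2042.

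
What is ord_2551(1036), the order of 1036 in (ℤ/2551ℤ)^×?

The order of 1036 must divide p − 1 = 2550 = 2 · 3 · 5^2 · 17.
Divisors: 1, 2, 3, 5, 6, 10, 15, 17, 25, 30, 34, 50, 51, 75, 85, 102, 150, 170, 255, 425, 510, 850, 1275, 2550.
Check each in increasing order: 1036^1 ≡ 1036;  1036^2 ≡ 1876;  1036^3 ≡ 2225;  1036^5 ≡ 664;  1036^6 ≡ 1685;  1036^10 ≡ 2124;  1036^15 ≡ 2184;  1036^17 ≡ 278;  1036^25 ≡ 1098;  1036^30 ≡ 2037;  1036^34 ≡ 754;  1036^50 ≡ 1532;  1036^51 ≡ 430;  1036^75 ≡ 1027;  1036^85 ≡ 243;  1036^102 ≡ 1228;  1036^150 ≡ 1166;  1036^170 ≡ 376;  1036^255 ≡ 2083;  1036^425 ≡ 51;  1036^510 ≡ 2189;  1036^850 ≡ 50;  1036^1275 ≡ 2550;  1036^2550 ≡ 1.
Smallest exponent giving 1 is 2550.

2550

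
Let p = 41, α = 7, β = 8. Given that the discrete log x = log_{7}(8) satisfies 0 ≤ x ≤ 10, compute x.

2

Compute 7^0 mod 41 = 1, then multiply by 7 repeatedly:
  7^0=1  7^1=7  7^2=8
Found 8 at exponent 2.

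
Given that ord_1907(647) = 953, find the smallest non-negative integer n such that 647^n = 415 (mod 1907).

352

Baby-step giant-step with m = ceil(sqrt(953)) = 31.
Baby table (647^j mod 1907 for j=0..30):
  0:1  1:647  2:976  3:255  4:983  5:970  6:187  7:848
  8:1347  9:10  10:749  11:225  12:643  13:295  14:165  15:1870
  16:852  17:121  18:100  19:1769  20:343  21:709  22:1043  23:1650
  24:1537  25:892  26:1210  27:1000  28:527  29:1523  30:1369
Giant step factor: 647^(-31) ≡ 1581 (mod 1907).
Scan 415·1581^i mod 1907 for i = 0, 1, …:
  i=0: 415   i=1: 107   i=2: 1351   i=3: 91
  i=4: 846   i=5: 719   i=6: 167   i=7: 861
  i=8: 1550   i=9: 55   i=10: 1140   i=11: 225
Match at i=11, j=11: n = 11·31 + 11 = 352.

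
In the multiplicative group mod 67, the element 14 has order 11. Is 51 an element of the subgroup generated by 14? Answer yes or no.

no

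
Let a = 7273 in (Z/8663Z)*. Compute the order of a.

8662

The order of 7273 must divide p − 1 = 8662 = 2 · 61 · 71.
Divisors: 1, 2, 61, 71, 122, 142, 4331, 8662.
Check each in increasing order: 7273^1 ≡ 7273;  7273^2 ≡ 251;  7273^61 ≡ 964;  7273^71 ≡ 913;  7273^122 ≡ 2355;  7273^142 ≡ 1921;  7273^4331 ≡ 8662;  7273^8662 ≡ 1.
Smallest exponent giving 1 is 8662.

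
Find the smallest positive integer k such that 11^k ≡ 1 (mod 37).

6

The order of 11 must divide p − 1 = 36 = 2^2 · 3^2.
Divisors: 1, 2, 3, 4, 6, 9, 12, 18, 36.
Check each in increasing order: 11^1 ≡ 11;  11^2 ≡ 10;  11^3 ≡ 36;  11^4 ≡ 26;  11^6 ≡ 1.
Smallest exponent giving 1 is 6.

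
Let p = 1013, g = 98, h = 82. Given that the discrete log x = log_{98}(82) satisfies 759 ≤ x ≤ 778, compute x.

768

Compute 98^759 mod 1013 = 45, then multiply by 98 repeatedly:
  98^759=45  98^760=358  98^761=642  98^762=110  98^763=650
  98^764=894  98^765=494  98^766=801  98^767=497  98^768=82
Found 82 at exponent 768.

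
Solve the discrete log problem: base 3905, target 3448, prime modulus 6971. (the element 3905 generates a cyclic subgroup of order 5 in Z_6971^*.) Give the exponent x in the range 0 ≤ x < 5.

2

Successive powers of 3905 modulo 6971:
  3905^0=1  3905^1=3905  3905^2=3448
So 3905^2 ≡ 3448 (mod 6971), giving x = 2.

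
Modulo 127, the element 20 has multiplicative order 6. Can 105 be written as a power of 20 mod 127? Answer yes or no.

no

105 ∈ ⟨20⟩ iff 105^6 ≡ 1 (mod 127), since |⟨20⟩| = 6.
105^6 mod 127 = 19.
Since 19 ≠ 1, 105 does not lie in the subgroup.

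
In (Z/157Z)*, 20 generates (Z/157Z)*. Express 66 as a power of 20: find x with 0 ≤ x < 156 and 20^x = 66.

Baby-step giant-step with m = ceil(sqrt(156)) = 13.
Baby table (20^j mod 157 for j=0..12):
  0:1  1:20  2:86  3:150  4:17  5:26  6:49  7:38
  8:132  9:128  10:48  11:18  12:46
Giant step factor: 20^(-13) ≡ 107 (mod 157).
Scan 66·107^i mod 157 for i = 0, 1, …:
  i=0: 66   i=1: 154   i=2: 150
Match at i=2, j=3: x = 2·13 + 3 = 29.

29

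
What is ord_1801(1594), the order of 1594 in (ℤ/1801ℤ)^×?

1800

The order of 1594 must divide p − 1 = 1800 = 2^3 · 3^2 · 5^2.
Divisors: 1, 2, 3, 4, 5, 6, 8, 9, 10, 12, 15, 18, 20, 24, 25, 30, 36, 40, 45, 50, 60, 72, 75, 90, 100, 120, 150, 180, 200, 225, 300, 360, 450, 600, 900, 1800.
Check each in increasing order: 1594^1 ≡ 1594;  1594^2 ≡ 1426;  1594^3 ≡ 182;  1594^4 ≡ 147;  1594^5 ≡ 188;  1594^6 ≡ 706;  1594^8 ≡ 1798;  1594^9 ≡ 621;  1594^10 ≡ 1125;  1594^12 ≡ 1360;  1594^15 ≡ 783;  1594^18 ≡ 227;  1594^20 ≡ 1323;  1594^24 ≡ 1774;  1594^25 ≡ 186;  1594^30 ≡ 749;  1594^36 ≡ 1101;  1594^40 ≡ 1558;  1594^45 ≡ 1142;  1594^50 ≡ 377;  1594^60 ≡ 890;  1594^72 ≡ 128;  1594^75 ≡ 1684;  1594^90 ≡ 240;  1594^100 ≡ 1651;  1594^120 ≡ 1461;  1594^150 ≡ 1082;  1594^180 ≡ 1769;  1594^200 ≡ 888;  1594^225 ≡ 1277;  1594^300 ≡ 74;  1594^360 ≡ 1024;  1594^450 ≡ 824;  1594^600 ≡ 73;  1594^900 ≡ 1800;  1594^1800 ≡ 1.
Smallest exponent giving 1 is 1800.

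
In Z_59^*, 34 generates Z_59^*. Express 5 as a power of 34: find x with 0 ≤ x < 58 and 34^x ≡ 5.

Baby-step giant-step with m = ceil(sqrt(58)) = 8.
Baby table (34^j mod 59 for j=0..7):
  0:1  1:34  2:35  3:10  4:45  5:55  6:41  7:37
Giant step factor: 34^(-8) ≡ 28 (mod 59).
Scan 5·28^i mod 59 for i = 0, 1, …:
  i=0: 5   i=1: 22   i=2: 26   i=3: 20
  i=4: 29   i=5: 45
Match at i=5, j=4: x = 5·8 + 4 = 44.

44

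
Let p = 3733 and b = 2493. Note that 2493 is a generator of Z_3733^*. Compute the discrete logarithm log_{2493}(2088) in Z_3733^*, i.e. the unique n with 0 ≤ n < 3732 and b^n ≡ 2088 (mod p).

Baby-step giant-step with m = ceil(sqrt(3732)) = 62.
Baby table (2493^j mod 3733 for j=0..61):
  0:1  1:2493  2:3337  3:2017  4:30  5:130  6:3052  7:782
  8:900  9:167  10:1968  11:1062  12:869  13:1277  14:3045  15:1996
  16:3672  17:980  18:1758  19:152  20:1903  21:3269  22:478  23:827
  24:1095  25:1012  26:3141  27:2412  28:2986  29:496  30:905  31:1433
  32:3721  33:3681  34:1019  35:1927  36:3373  37:2173  38:706  39:1815
  40:399  41:1729  42:2515  43:2188  44:771  45:3341  46:790  47:2179
  48:732  49:3172  50:1302  51:1909  52:3295  53:1835  54:1730  55:1275
  56:1792  57:2788  58:3371  59:920  60:1498  61:1514
Giant step factor: 2493^(-62) ≡ 2797 (mod 3733).
Scan 2088·2797^i mod 3733 for i = 0, 1, …:
  i=0: 2088   i=1: 1724   i=2: 2725   i=3: 2772
  i=4: 3576   i=5: 1365   i=6: 2779   i=7: 757
  i=8: 718   i=9: 3625     …   i=46: 1719
  i=47: 3672
Match at i=47, j=16: n = 47·62 + 16 = 2930.

2930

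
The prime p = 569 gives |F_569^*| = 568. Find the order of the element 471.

The order of 471 must divide p − 1 = 568 = 2^3 · 71.
Divisors: 1, 2, 4, 8, 71, 142, 284, 568.
Check each in increasing order: 471^1 ≡ 471;  471^2 ≡ 500;  471^4 ≡ 209;  471^8 ≡ 437;  471^71 ≡ 86;  471^142 ≡ 568;  471^284 ≡ 1.
Smallest exponent giving 1 is 284.

284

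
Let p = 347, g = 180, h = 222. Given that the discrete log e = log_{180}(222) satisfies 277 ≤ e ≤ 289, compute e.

Compute 180^277 mod 347 = 166, then multiply by 180 repeatedly:
  180^277=166  180^278=38  180^279=247  180^280=44  180^281=286
  180^282=124  180^283=112  180^284=34  180^285=221  180^286=222
Found 222 at exponent 286.

286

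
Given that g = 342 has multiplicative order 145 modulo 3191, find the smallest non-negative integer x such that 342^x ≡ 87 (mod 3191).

Baby-step giant-step with m = ceil(sqrt(145)) = 13.
Baby table (342^j mod 3191 for j=0..12):
  0:1  1:342  2:2088  3:2503  4:838  5:2597  6:1076  7:1027
  8:224  9:24  10:1826  11:2247  12:2634
Giant step factor: 342^(-13) ≡ 697 (mod 3191).
Scan 87·697^i mod 3191 for i = 0, 1, …:
  i=0: 87   i=1: 10   i=2: 588   i=3: 1388
  i=4: 563   i=5: 3109   i=6: 284   i=7: 106
  i=8: 489   i=9: 2587   i=10: 224
Match at i=10, j=8: x = 10·13 + 8 = 138.

138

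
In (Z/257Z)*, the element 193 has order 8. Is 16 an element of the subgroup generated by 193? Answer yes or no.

16 ∈ ⟨193⟩ iff 16^8 ≡ 1 (mod 257), since |⟨193⟩| = 8.
16^8 mod 257 = 1.
Since 1 = 1, 16 lies in the subgroup.

yes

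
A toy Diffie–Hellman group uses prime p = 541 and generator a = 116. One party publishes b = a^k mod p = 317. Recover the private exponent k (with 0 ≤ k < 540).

Baby-step giant-step with m = ceil(sqrt(540)) = 24.
Baby table (116^j mod 541 for j=0..23):
  0:1  1:116  2:472  3:111  4:433  5:456  6:419  7:455
  8:303  9:524  10:192  11:91  12:277  13:213  14:363  15:451
  16:380  17:259  18:289  19:523  20:76  21:160  22:166  23:321
Giant step factor: 116^(-24) ≡ 477 (mod 541).
Scan 317·477^i mod 541 for i = 0, 1, …:
  i=0: 317   i=1: 270   i=2: 32   i=3: 116
Match at i=3, j=1: k = 3·24 + 1 = 73.

73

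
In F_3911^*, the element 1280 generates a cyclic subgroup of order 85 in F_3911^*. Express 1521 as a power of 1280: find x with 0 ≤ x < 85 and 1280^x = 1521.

Baby-step giant-step with m = ceil(sqrt(85)) = 10.
Baby table (1280^j mod 3911 for j=0..9):
  0:1  1:1280  2:3602  3:3402  4:1617  5:841  6:955  7:2168
  8:2141  9:2780
Giant step factor: 1280^(-10) ≡ 2571 (mod 3911).
Scan 1521·2571^i mod 3911 for i = 0, 1, …:
  i=0: 1521   i=1: 3402
Match at i=1, j=3: x = 1·10 + 3 = 13.

13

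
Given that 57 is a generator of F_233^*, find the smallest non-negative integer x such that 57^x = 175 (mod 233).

192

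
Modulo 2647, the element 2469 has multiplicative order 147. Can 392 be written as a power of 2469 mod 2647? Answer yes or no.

392 ∈ ⟨2469⟩ iff 392^147 ≡ 1 (mod 2647), since |⟨2469⟩| = 147.
392^147 mod 2647 = 1988.
Since 1988 ≠ 1, 392 does not lie in the subgroup.

no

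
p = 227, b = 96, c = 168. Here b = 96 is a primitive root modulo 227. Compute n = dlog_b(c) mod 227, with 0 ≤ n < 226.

Baby-step giant-step with m = ceil(sqrt(226)) = 16.
Baby table (96^j mod 227 for j=0..15):
  0:1  1:96  2:136  3:117  4:109  5:22  6:69  7:41
  8:77  9:128  10:30  11:156  12:221  13:105  14:92  15:206
Giant step factor: 96^(-16) ≡ 185 (mod 227).
Scan 168·185^i mod 227 for i = 0, 1, …:
  i=0: 168   i=1: 208   i=2: 117
Match at i=2, j=3: n = 2·16 + 3 = 35.

35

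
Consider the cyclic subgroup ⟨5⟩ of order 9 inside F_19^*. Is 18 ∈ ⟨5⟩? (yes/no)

no

⟨5⟩ has order 9; its elements mod 19 are {1, 4, 5, 6, 7, 9, 11, 16, 17}.
18 is not in this set.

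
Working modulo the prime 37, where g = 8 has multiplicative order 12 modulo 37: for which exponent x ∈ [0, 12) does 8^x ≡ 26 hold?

Successive powers of 8 modulo 37:
  8^0=1  8^1=8  8^2=27  8^3=31  8^4=26
So 8^4 ≡ 26 (mod 37), giving x = 4.

4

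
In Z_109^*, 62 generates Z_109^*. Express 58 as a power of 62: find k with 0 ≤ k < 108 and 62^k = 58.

53

Baby-step giant-step with m = ceil(sqrt(108)) = 11.
Baby table (62^j mod 109 for j=0..10):
  0:1  1:62  2:29  3:54  4:78  5:40  6:82  7:70
  8:89  9:68  10:74
Giant step factor: 62^(-11) ≡ 11 (mod 109).
Scan 58·11^i mod 109 for i = 0, 1, …:
  i=0: 58   i=1: 93   i=2: 42   i=3: 26
  i=4: 68
Match at i=4, j=9: k = 4·11 + 9 = 53.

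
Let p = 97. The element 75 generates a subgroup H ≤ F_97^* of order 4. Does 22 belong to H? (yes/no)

yes

22 ∈ ⟨75⟩ iff 22^4 ≡ 1 (mod 97), since |⟨75⟩| = 4.
22^4 mod 97 = 1.
Since 1 = 1, 22 lies in the subgroup.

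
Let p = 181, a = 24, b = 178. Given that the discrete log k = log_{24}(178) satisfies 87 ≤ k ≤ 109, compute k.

Compute 24^87 mod 181 = 173, then multiply by 24 repeatedly:
  24^87=173  24^88=170  24^89=98  24^90=180  24^91=157
  24^92=148  24^93=113  24^94=178
Found 178 at exponent 94.

94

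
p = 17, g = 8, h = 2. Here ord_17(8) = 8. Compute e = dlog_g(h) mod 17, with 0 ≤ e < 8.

3

Successive powers of 8 modulo 17:
  8^0=1  8^1=8  8^2=13  8^3=2
So 8^3 ≡ 2 (mod 17), giving e = 3.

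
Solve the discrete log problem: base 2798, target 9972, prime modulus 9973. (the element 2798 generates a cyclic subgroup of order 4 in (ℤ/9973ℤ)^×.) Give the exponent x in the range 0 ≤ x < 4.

2

Successive powers of 2798 modulo 9973:
  2798^0=1  2798^1=2798  2798^2=9972
So 2798^2 ≡ 9972 (mod 9973), giving x = 2.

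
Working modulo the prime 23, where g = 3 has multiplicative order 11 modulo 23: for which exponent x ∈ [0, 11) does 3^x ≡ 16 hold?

Successive powers of 3 modulo 23:
  3^0=1  3^1=3  3^2=9  3^3=4  3^4=12  3^5=13
  3^6=16
So 3^6 ≡ 16 (mod 23), giving x = 6.

6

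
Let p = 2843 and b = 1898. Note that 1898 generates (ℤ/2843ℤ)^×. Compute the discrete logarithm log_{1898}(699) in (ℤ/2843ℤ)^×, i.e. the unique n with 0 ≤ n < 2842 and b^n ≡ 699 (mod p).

1337

Baby-step giant-step with m = ceil(sqrt(2842)) = 54.
Baby table (1898^j mod 2843 for j=0..53):
  0:1  1:1898  2:323  3:1809  4:1981  5:1492  6:188  7:1449
  8:1021  9:1775  10:2838  11:1882  12:1228  13:2327  14:1467  15:1069
  16:1903  17:1284  18:581  19:2497  20:25  21:1962  22:2389  23:2580
  24:1194  25:341  26:1857  27:2109  28:2781  29:1730  30:2718  31:1562
  32:2270  33:1315  34:2559  35:1138  36:2087  37:827  38:310  39:2722
  40:625  41:719  42:22  43:1954  44:1420  45:2839  46:937  47:1551
  48:1293  49:605  50:2561  51:2091  52:2733  53:1602
Giant step factor: 1898^(-54) ≡ 2085 (mod 2843).
Scan 699·2085^i mod 2843 for i = 0, 1, …:
  i=0: 699   i=1: 1799   i=2: 998   i=3: 2597
  i=4: 1673   i=5: 2687   i=6: 1685   i=7: 2120
  i=8: 2178   i=9: 859     …   i=23: 1128
  i=24: 719
Match at i=24, j=41: n = 24·54 + 41 = 1337.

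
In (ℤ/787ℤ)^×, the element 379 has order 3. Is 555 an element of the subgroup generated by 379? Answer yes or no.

no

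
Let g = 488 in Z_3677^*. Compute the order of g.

1838

The order of 488 must divide p − 1 = 3676 = 2^2 · 919.
Divisors: 1, 2, 4, 919, 1838, 3676.
Check each in increasing order: 488^1 ≡ 488;  488^2 ≡ 2816;  488^4 ≡ 2244;  488^919 ≡ 3676;  488^1838 ≡ 1.
Smallest exponent giving 1 is 1838.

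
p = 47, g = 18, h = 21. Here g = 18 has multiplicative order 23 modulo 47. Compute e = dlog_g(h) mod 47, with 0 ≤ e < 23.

12

Successive powers of 18 modulo 47:
  18^0=1  18^1=18  18^2=42  18^3=4  18^4=25  18^5=27
  18^6=16  18^7=6  18^8=14  18^9=17  18^10=24  18^11=9
  18^12=21
So 18^12 ≡ 21 (mod 47), giving e = 12.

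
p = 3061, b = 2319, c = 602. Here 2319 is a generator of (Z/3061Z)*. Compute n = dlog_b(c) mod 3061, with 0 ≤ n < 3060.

848

Baby-step giant-step with m = ceil(sqrt(3060)) = 56.
Baby table (2319^j mod 3061 for j=0..55):
  0:1  1:2319  2:2645  3:2572  4:1640  5:1398  6:363  7:22
  8:2042  9:31  10:1486  11:2409  12:146  13:1864  14:484  15:2070
  16:682  17:2082  18:961  19:151  20:1215  21:1465  22:2686  23:2760
  24:2950  25:2776  26:261  27:2242  28:1620  29:933  30:2561  31:619
  32:2913  33:2681  34:348  35:1969  36:2160  37:1244  38:1374  39:2866
  40:823  41:1534  42:464  43:1605  44:2880  45:2679  46:1832  47:2801
  48:77  49:1025  50:1639  51:2140  52:779  53:511  54:402  55:1694
Giant step factor: 2319^(-56) ≡ 646 (mod 3061).
Scan 602·646^i mod 3061 for i = 0, 1, …:
  i=0: 602   i=1: 145   i=2: 1840   i=3: 972
  i=4: 407   i=5: 2737   i=6: 1905   i=7: 108
  i=8: 2426   i=9: 3025     …   i=14: 477
  i=15: 2042
Match at i=15, j=8: n = 15·56 + 8 = 848.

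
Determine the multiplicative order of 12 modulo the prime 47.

The order of 12 must divide p − 1 = 46 = 2 · 23.
Divisors: 1, 2, 23, 46.
Check each in increasing order: 12^1 ≡ 12;  12^2 ≡ 3;  12^23 ≡ 1.
Smallest exponent giving 1 is 23.

23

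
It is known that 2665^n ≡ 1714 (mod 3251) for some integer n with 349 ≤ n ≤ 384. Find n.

Compute 2665^349 mod 3251 = 2416, then multiply by 2665 repeatedly:
  2665^349=2416  2665^350=1660  2665^351=2540  2665^352=518  2665^353=2046
  2665^354=663  2665^355=1602  2665^356=767  2665^357=2427  2665^358=1716
  2665^359=2234  2665^360=1029  2665^361=1692  2665^362=43  2665^363=810
  2665^364=3237  2665^365=1702  2665^366=685  2665^367=1714
Found 1714 at exponent 367.

367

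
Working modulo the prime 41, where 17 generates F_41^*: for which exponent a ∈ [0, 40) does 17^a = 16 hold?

8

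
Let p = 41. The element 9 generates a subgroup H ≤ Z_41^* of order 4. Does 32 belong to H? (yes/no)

yes

⟨9⟩ has order 4; its elements mod 41 are {1, 9, 32, 40}.
32 is in this set.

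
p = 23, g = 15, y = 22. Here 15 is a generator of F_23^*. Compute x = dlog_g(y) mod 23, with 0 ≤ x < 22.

11

Successive powers of 15 modulo 23:
  15^0=1  15^1=15  15^2=18  15^3=17  15^4=2  15^5=7
  15^6=13  15^7=11  15^8=4  15^9=14  15^10=3  15^11=22
So 15^11 ≡ 22 (mod 23), giving x = 11.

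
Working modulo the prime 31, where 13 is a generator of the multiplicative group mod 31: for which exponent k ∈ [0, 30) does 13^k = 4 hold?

Successive powers of 13 modulo 31:
  13^0=1  13^1=13  13^2=14  13^3=27  13^4=10  13^5=6
  13^6=16  13^7=22  13^8=7  13^9=29  13^10=5  13^11=3
  13^12=8  13^13=11  13^14=19  13^15=30  13^16=18  13^17=17
  13^18=4
So 13^18 ≡ 4 (mod 31), giving k = 18.

18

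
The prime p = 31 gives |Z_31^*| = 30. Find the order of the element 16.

5

The order of 16 must divide p − 1 = 30 = 2 · 3 · 5.
Divisors: 1, 2, 3, 5, 6, 10, 15, 30.
Check each in increasing order: 16^1 ≡ 16;  16^2 ≡ 8;  16^3 ≡ 4;  16^5 ≡ 1.
Smallest exponent giving 1 is 5.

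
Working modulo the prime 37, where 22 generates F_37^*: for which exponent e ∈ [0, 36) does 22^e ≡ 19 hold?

Successive powers of 22 modulo 37:
  22^0=1  22^1=22  22^2=3  22^3=29  22^4=9  22^5=13
  22^6=27  22^7=2  22^8=7  22^9=6  22^10=21  22^11=18
  22^12=26  22^13=17  22^14=4  22^15=14  22^16=12  22^17=5
  22^18=36  22^19=15  22^20=34  22^21=8  22^22=28  22^23=24
  22^24=10  22^25=35  22^26=30  22^27=31  22^28=16  22^29=19
So 22^29 ≡ 19 (mod 37), giving e = 29.

29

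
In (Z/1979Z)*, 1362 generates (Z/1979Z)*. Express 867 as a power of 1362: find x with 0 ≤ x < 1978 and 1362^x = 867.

Baby-step giant-step with m = ceil(sqrt(1978)) = 45.
Baby table (1362^j mod 1979 for j=0..44):
  0:1  1:1362  2:721  3:418  4:1343  5:570  6:572  7:1317
  8:780  9:1616  10:344  11:1484  12:649  13:1304  14:885  15:159
  16:847  17:1836  18:1155  19:1784  20:1575  21:1893  22:1608  23:1322
  24:1653  25:1263  26:455  27:283  28:1520  29:206  30:1533  31:101
  32:1011  33:1577  34:659  35:1071  36:179  37:381  38:424  39:1599
  40:938  41:1101  42:1459  43:242  44:1090
Giant step factor: 1362^(-45) ≡ 6 (mod 1979).
Scan 867·6^i mod 1979 for i = 0, 1, …:
  i=0: 867   i=1: 1244   i=2: 1527   i=3: 1246
  i=4: 1539   i=5: 1318   i=6: 1971   i=7: 1931
  i=8: 1691   i=9: 251     …   i=15: 913
  i=16: 1520
Match at i=16, j=28: x = 16·45 + 28 = 748.

748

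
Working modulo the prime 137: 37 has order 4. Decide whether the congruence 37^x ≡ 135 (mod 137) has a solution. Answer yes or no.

no

⟨37⟩ has order 4; its elements mod 137 are {1, 37, 100, 136}.
135 is not in this set.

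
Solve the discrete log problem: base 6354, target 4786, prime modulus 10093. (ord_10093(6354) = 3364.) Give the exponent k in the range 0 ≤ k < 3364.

2807

Baby-step giant-step with m = ceil(sqrt(3364)) = 58.
Baby table (6354^j mod 10093 for j=0..57):
  0:1  1:6354  2:1316  3:4860  4:5953  5:6891  6:1980  7:5042
  8:1686  9:4171  10:8409  11:8537  12:4316  13:1183  14:7590  15:2506
  16:6463  17:7578  18:7002  19:764  20:9816  21:6217  22:8909  23:6242
  24:6271  25:8863  26:6655  27:6293  28:7349  29:5328  30:2190  31:7106
  32:5535  33:5378  34:7007  35:2255  36:6303  37:238  38:8395  39:325
  40:6078  41:3794  42:4992  43:6962  44:9022  45:7641  46:3584  47:2928
  48:3113  49:7815  50:9043  51:9866  52:941  53:4058  54:7010  55:1131
  56:158  57:4725
Giant step factor: 6354^(-58) ≡ 331 (mod 10093).
Scan 4786·331^i mod 10093 for i = 0, 1, …:
  i=0: 4786   i=1: 9658   i=2: 7410   i=3: 111
  i=4: 6462   i=5: 9299   i=6: 9697   i=7: 133
  i=8: 3651   i=9: 7414     …   i=47: 7520
  i=48: 6242
Match at i=48, j=23: k = 48·58 + 23 = 2807.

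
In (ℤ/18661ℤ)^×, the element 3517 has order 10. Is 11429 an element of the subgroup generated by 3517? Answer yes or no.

⟨3517⟩ has order 10; its elements mod 18661 are {1, 2954, 3517, 4959, 7232, 11429, 13702, 15144, 15707, 18660}.
11429 is in this set.

yes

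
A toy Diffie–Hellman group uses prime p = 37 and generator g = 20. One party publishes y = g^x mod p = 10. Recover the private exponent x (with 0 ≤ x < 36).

24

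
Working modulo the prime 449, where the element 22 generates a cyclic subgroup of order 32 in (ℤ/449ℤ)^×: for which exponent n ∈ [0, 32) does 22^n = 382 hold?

24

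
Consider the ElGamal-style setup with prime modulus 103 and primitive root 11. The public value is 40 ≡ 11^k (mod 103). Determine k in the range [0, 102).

Baby-step giant-step with m = ceil(sqrt(102)) = 11.
Baby table (11^j mod 103 for j=0..10):
  0:1  1:11  2:18  3:95  4:15  5:62  6:64  7:86
  8:19  9:3  10:33
Giant step factor: 11^(-11) ≡ 21 (mod 103).
Scan 40·21^i mod 103 for i = 0, 1, …:
  i=0: 40   i=1: 16   i=2: 27   i=3: 52
  i=4: 62
Match at i=4, j=5: k = 4·11 + 5 = 49.

49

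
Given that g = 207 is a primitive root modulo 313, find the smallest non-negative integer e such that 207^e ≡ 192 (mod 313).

Baby-step giant-step with m = ceil(sqrt(312)) = 18.
Baby table (207^j mod 313 for j=0..17):
  0:1  1:207  2:281  3:262  4:85  5:67  6:97  7:47
  8:26  9:61  10:107  11:239  12:19  13:177  14:18  15:283
  16:50  17:21
Giant step factor: 207^(-18) ≡ 152 (mod 313).
Scan 192·152^i mod 313 for i = 0, 1, …:
  i=0: 192   i=1: 75   i=2: 132   i=3: 32
  i=4: 169   i=5: 22   i=6: 214   i=7: 289
  i=8: 108   i=9: 140   i=10: 309   i=11: 18
Match at i=11, j=14: e = 11·18 + 14 = 212.

212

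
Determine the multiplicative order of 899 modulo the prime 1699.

The order of 899 must divide p − 1 = 1698 = 2 · 3 · 283.
Divisors: 1, 2, 3, 6, 283, 566, 849, 1698.
Check each in increasing order: 899^1 ≡ 899;  899^2 ≡ 1176;  899^3 ≡ 446;  899^6 ≡ 133;  899^283 ≡ 1.
Smallest exponent giving 1 is 283.

283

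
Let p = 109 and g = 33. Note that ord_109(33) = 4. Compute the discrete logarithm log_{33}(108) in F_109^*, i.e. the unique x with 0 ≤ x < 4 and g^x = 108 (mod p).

2

Successive powers of 33 modulo 109:
  33^0=1  33^1=33  33^2=108
So 33^2 ≡ 108 (mod 109), giving x = 2.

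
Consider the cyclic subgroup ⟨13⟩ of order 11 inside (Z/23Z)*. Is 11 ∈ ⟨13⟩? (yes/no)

11 ∈ ⟨13⟩ iff 11^11 ≡ 1 (mod 23), since |⟨13⟩| = 11.
11^11 mod 23 = 22.
Since 22 ≠ 1, 11 does not lie in the subgroup.

no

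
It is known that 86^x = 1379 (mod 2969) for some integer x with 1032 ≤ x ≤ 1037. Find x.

1033

Compute 86^1032 mod 2969 = 2191, then multiply by 86 repeatedly:
  86^1032=2191  86^1033=1379
Found 1379 at exponent 1033.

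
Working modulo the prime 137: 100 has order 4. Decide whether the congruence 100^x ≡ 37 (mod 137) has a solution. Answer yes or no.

yes

37 ∈ ⟨100⟩ iff 37^4 ≡ 1 (mod 137), since |⟨100⟩| = 4.
37^4 mod 137 = 1.
Since 1 = 1, 37 lies in the subgroup.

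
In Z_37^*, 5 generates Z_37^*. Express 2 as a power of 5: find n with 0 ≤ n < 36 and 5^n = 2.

11

Successive powers of 5 modulo 37:
  5^0=1  5^1=5  5^2=25  5^3=14  5^4=33  5^5=17
  5^6=11  5^7=18  5^8=16  5^9=6  5^10=30  5^11=2
So 5^11 ≡ 2 (mod 37), giving n = 11.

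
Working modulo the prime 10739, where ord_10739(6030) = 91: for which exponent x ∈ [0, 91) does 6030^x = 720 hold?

Baby-step giant-step with m = ceil(sqrt(91)) = 10.
Baby table (6030^j mod 10739 for j=0..9):
  0:1  1:6030  2:9385  3:7759  4:7686  5:7795  6:9986  7:2007
  8:10096  9:10228
Giant step factor: 6030^(-10) ≡ 2449 (mod 10739).
Scan 720·2449^i mod 10739 for i = 0, 1, …:
  i=0: 720   i=1: 2084   i=2: 2691   i=3: 7252
  i=4: 8581   i=5: 9385
Match at i=5, j=2: x = 5·10 + 2 = 52.

52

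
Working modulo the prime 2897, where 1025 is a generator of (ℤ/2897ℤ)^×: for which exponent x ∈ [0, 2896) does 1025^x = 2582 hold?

Baby-step giant-step with m = ceil(sqrt(2896)) = 54.
Baby table (1025^j mod 2897 for j=0..53):
  0:1  1:1025  2:1911  3:403  4:1701  5:2428  6:177  7:1811
  8:2195  9:1803  10:2686  11:1000  12:2359  13:1877  14:317  15:461
  16:314  17:283  18:375  19:1971  20:1066  21:481  22:535  23:842
  24:2641  25:1227  26:377  27:1124  28:1991  29:1287  30:1040  31:2801
  32:98  33:1952  34:1870  35:1833  36:1569  37:390  38:2861  39:761
  40:732  41:2874  42:2498  43:2399  44:2319  45:1435  46:2096  47:1723
  48:1802  49:1661  50:1986  51:1956  52:176  53:786
Giant step factor: 1025^(-54) ≡ 2846 (mod 2897).
Scan 2582·2846^i mod 2897 for i = 0, 1, …:
  i=0: 2582   i=1: 1580   i=2: 536   i=3: 1634
  i=4: 679   i=5: 135   i=6: 1806   i=7: 598
  i=8: 1369   i=9: 2606     …   i=49: 1759
  i=50: 98
Match at i=50, j=32: x = 50·54 + 32 = 2732.

2732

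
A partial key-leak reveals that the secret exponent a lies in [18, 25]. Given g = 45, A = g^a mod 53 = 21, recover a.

19

Compute 45^18 mod 53 = 4, then multiply by 45 repeatedly:
  45^18=4  45^19=21
Found 21 at exponent 19.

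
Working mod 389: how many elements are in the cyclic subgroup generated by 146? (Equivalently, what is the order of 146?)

The order of 146 must divide p − 1 = 388 = 2^2 · 97.
Divisors: 1, 2, 4, 97, 194, 388.
Check each in increasing order: 146^1 ≡ 146;  146^2 ≡ 310;  146^4 ≡ 17;  146^97 ≡ 115;  146^194 ≡ 388;  146^388 ≡ 1.
Smallest exponent giving 1 is 388.

388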